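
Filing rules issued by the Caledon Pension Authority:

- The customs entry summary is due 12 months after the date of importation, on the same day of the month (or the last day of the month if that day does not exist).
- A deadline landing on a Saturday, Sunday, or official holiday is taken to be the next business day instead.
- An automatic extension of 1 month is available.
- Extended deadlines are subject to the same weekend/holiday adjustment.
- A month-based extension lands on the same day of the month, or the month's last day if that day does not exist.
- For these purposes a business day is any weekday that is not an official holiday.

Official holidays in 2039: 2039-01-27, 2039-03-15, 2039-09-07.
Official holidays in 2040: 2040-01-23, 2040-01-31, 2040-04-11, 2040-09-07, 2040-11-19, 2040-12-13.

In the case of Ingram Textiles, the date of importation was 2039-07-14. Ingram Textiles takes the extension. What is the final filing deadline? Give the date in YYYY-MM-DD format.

12 months from 2039-07-14 is 2040-07-14.
2040-07-14 is a Saturday; the next business day is 2040-07-16 (Monday).
Applying the 1 month extension: 1 month after 2040-07-16 is 2040-08-16.
2040-08-16 (Thursday) is already a business day.
Deadline: 2040-08-16.

2040-08-16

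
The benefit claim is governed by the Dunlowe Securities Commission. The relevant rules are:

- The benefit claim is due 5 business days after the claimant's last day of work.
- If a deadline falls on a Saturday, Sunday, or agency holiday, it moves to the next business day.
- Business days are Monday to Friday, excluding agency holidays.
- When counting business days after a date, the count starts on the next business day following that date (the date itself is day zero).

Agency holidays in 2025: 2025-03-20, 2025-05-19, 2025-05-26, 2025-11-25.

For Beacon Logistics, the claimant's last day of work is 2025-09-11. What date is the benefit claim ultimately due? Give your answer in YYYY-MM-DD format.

2025-09-18

5 business days after 2025-09-11, excluding weekends and holidays, is 2025-09-18.
2025-09-18 (Thursday) is already a business day.
The final due date is 2025-09-18.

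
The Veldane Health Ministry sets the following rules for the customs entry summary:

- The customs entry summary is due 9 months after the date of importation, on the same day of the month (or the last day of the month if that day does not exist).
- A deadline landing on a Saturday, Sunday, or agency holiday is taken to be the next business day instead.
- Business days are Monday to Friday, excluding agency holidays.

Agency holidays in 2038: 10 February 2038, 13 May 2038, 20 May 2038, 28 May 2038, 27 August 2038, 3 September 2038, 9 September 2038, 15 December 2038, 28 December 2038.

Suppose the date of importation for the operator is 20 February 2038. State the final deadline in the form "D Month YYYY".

22 November 2038

9 months after 20 February 2038, on the same day of the month, is 20 November 2038.
20 November 2038 falls on a Saturday. Rolling to the next business day gives 22 November 2038, a Monday.
The final due date is 22 November 2038.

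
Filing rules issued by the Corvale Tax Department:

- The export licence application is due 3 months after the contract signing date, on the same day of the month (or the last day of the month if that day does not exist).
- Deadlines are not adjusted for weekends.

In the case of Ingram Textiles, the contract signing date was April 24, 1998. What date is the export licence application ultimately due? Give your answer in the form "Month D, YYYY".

July 24, 1998

Moving 3 months forward from April 24, 1998 on the corresponding day gives July 24, 1998.
July 24, 1998 is a Friday; no weekend or holiday adjustment applies.
The final due date is July 24, 1998.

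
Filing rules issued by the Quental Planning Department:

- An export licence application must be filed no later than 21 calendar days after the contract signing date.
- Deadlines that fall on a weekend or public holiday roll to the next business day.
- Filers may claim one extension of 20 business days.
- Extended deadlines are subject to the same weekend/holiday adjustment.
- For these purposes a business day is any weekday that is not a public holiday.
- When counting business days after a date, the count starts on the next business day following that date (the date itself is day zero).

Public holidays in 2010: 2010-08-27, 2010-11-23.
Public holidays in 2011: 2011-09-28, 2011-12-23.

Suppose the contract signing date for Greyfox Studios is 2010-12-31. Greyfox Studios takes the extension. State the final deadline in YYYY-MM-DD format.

2011-02-18

21 calendar days after 2010-12-31 is 2011-01-21.
2011-01-21 is a Friday and not a listed holiday, so it stands.
The 20-business-day extension runs from 2011-01-21 to 2011-02-18.
2011-02-18 (Friday) is already a business day.
The final due date is 2011-02-18.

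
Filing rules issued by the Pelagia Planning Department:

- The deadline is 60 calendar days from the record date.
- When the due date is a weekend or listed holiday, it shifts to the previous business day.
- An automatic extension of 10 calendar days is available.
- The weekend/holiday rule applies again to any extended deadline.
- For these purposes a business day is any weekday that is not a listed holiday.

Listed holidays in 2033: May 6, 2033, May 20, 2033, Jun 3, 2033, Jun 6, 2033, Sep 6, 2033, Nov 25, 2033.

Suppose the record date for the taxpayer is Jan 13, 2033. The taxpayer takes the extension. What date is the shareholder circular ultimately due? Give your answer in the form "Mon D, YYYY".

Trigger date Jan 13, 2033 + 60 calendar days = Mar 14, 2033.
Mar 14, 2033 is a Monday and not a listed holiday, so it stands.
Applying the 10-calendar-day extension: Mar 14, 2033 + 10 days = Mar 24, 2033.
Mar 24, 2033 is a Thursday and not a listed holiday, so it stands.
The final due date is Mar 24, 2033.

Mar 24, 2033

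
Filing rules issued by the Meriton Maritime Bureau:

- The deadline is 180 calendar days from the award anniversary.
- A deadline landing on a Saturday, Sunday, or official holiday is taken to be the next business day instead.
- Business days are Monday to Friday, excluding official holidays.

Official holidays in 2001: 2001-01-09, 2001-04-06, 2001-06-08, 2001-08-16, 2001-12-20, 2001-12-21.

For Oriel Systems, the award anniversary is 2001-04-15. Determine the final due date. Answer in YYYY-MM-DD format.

Adding 180 calendar days to 2001-04-15 gives 2001-10-12.
Since 2001-10-12 is a Friday and not a holiday, the date is unchanged.
Final deadline: 2001-10-12.

2001-10-12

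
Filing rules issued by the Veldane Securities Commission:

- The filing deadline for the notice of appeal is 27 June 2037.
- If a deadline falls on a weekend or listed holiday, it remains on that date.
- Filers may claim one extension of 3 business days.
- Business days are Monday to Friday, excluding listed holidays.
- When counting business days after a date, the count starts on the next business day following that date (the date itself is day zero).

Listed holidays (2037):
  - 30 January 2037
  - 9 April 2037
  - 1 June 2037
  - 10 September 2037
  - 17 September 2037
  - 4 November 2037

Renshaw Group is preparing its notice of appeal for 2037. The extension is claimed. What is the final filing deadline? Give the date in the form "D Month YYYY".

The statutory due date is 27 June 2037.
No adjustment is made for weekends or holidays, so 27 June 2037 stands.
Counting 3 further business days from 27 June 2037 reaches 1 July 2037.
1 July 2037 falls on a Wednesday. The rules make no weekend/holiday allowance, so it remains 1 July 2037.
Deadline: 1 July 2037.

1 July 2037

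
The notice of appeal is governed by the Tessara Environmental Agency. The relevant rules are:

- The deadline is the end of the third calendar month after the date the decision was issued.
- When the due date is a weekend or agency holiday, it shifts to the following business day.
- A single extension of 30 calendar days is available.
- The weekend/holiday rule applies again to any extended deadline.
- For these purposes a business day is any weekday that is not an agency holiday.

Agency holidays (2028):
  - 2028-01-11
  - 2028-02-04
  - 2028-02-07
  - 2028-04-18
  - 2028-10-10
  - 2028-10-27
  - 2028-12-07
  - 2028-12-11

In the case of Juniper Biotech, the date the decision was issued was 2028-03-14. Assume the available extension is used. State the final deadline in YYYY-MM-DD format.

3 months after 2028-03-14 is June 2028; that month ends on 2028-06-30.
2028-06-30 is a Friday and not a listed holiday, so it stands.
Add the 30 calendar-day extension to 2028-06-30: 2028-07-30.
2028-07-30 is a Sunday; the next business day is 2028-07-31 (Monday).
So the filing is due 2028-07-31.

2028-07-31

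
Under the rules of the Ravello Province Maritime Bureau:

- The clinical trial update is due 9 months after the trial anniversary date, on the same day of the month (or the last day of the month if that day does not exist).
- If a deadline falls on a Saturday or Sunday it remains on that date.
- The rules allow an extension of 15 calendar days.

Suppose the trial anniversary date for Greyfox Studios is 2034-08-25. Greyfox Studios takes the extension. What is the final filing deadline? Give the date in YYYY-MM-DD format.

9 months from 2034-08-25 is 2035-05-25.
No adjustment is made for weekends or holidays, so 2035-05-25 stands.
Applying the 15-calendar-day extension: 2035-05-25 + 15 days = 2035-06-09.
No adjustment is made for weekends or holidays, so 2035-06-09 stands.
The final due date is 2035-06-09.

2035-06-09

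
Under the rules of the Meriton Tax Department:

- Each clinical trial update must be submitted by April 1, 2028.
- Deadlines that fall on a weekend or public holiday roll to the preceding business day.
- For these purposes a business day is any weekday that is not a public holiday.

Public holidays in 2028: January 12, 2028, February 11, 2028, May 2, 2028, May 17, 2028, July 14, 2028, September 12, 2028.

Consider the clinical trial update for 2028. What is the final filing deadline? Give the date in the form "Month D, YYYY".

The statutory due date is April 1, 2028.
April 1, 2028 falls on a Saturday. Rolling to the preceding business day gives March 31, 2028, a Friday.
Final deadline: March 31, 2028.

March 31, 2028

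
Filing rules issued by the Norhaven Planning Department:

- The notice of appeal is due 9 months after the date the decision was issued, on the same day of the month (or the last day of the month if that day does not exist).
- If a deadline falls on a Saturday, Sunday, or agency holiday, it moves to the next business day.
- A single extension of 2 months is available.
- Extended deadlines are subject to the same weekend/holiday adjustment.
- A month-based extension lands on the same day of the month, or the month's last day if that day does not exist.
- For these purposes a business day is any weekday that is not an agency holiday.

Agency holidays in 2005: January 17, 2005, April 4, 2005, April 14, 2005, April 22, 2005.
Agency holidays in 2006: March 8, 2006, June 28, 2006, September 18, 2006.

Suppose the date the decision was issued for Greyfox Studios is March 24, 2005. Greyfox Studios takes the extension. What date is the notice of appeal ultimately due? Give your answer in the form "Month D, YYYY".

9 months from March 24, 2005 is December 24, 2005.
Because December 24, 2005 is a Saturday, the deadline becomes December 26, 2005 (Monday).
Add 2 months to December 26, 2005: February 26, 2006.
February 26, 2006 is a Sunday; the next business day is February 27, 2006 (Monday).
Deadline: February 27, 2006.

February 27, 2006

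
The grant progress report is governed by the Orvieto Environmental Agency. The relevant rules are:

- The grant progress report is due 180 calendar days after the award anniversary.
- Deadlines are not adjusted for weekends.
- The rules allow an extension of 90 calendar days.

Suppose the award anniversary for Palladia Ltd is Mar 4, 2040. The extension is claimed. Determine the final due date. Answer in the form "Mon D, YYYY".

From Mar 4, 2040, 180 calendar days later is Aug 31, 2040.
Aug 31, 2040 is a Friday; no weekend or holiday adjustment applies.
The 90-calendar-day extension moves the deadline from Aug 31, 2040 to Nov 29, 2040.
Nov 29, 2040 falls on a Thursday. The rules make no weekend/holiday allowance, so it remains Nov 29, 2040.
So the filing is due Nov 29, 2040.

Nov 29, 2040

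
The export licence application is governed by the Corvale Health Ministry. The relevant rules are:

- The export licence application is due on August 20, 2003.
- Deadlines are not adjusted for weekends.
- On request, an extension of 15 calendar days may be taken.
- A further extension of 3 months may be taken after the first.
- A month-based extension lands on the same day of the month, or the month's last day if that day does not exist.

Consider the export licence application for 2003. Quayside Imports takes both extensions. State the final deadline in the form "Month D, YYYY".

December 4, 2003

The statutory due date is August 20, 2003.
August 20, 2003 falls on a Wednesday. The rules make no weekend/holiday allowance, so it remains August 20, 2003.
With the 15-day extension, August 20, 2003 becomes September 4, 2003.
No adjustment is made for weekends or holidays, so September 4, 2003 stands.
Applying the 3 months extension: 3 months after September 4, 2003 is December 4, 2003.
No adjustment is made for weekends or holidays, so December 4, 2003 stands.
The final due date is December 4, 2003.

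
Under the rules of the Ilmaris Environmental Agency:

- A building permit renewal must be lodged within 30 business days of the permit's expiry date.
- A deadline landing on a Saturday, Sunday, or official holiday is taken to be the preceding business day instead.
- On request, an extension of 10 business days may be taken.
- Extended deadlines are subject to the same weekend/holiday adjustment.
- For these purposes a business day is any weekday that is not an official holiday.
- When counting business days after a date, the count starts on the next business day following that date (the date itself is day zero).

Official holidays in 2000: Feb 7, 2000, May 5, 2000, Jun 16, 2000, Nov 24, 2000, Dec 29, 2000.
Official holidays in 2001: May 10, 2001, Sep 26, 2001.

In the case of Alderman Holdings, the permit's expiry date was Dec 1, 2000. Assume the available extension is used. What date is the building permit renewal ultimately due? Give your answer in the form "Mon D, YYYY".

30 business days after Dec 1, 2000, excluding weekends and holidays, is Jan 15, 2001.
Jan 15, 2001 (Monday) is already a business day.
The 10-business-day extension runs from Jan 15, 2001 to Jan 29, 2001.
Jan 29, 2001 (Monday) is already a business day.
The final due date is Jan 29, 2001.

Jan 29, 2001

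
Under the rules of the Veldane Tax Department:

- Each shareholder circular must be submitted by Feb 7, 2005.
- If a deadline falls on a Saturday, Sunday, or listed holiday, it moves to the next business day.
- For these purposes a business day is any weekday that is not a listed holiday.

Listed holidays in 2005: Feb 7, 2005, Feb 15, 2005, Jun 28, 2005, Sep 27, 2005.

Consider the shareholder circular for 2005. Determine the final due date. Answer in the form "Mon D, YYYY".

Feb 8, 2005

The statutory due date is Feb 7, 2005.
Feb 7, 2005 is a listed holiday; the next business day is Feb 8, 2005 (Tuesday).
Deadline: Feb 8, 2005.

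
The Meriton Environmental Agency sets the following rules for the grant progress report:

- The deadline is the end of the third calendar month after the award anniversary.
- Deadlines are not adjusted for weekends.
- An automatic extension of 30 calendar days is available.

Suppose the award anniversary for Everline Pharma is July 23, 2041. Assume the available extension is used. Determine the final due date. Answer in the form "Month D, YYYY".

3 months after July 23, 2041 is October 2041; that month ends on October 31, 2041.
No adjustment is made for weekends or holidays, so October 31, 2041 stands.
Add the 30 calendar-day extension to October 31, 2041: November 30, 2041.
November 30, 2041 is a Saturday; no weekend or holiday adjustment applies.
Deadline: November 30, 2041.

November 30, 2041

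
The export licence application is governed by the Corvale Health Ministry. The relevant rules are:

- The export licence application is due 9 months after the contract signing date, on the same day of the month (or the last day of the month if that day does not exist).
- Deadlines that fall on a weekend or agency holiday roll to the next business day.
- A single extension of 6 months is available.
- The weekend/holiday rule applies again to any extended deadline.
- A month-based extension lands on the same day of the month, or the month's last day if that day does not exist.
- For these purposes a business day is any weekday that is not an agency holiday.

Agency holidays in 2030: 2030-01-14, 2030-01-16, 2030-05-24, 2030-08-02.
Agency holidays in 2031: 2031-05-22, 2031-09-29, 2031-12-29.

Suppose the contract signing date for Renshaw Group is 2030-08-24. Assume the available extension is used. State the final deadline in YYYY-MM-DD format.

9 months after 2030-08-24, on the same day of the month, is 2031-05-24.
2031-05-24 falls on a Saturday. Rolling to the next business day gives 2031-05-26, a Monday.
Add 6 months to 2031-05-26: 2031-11-26.
Since 2031-11-26 is a Wednesday and not a holiday, the date is unchanged.
Final deadline: 2031-11-26.

2031-11-26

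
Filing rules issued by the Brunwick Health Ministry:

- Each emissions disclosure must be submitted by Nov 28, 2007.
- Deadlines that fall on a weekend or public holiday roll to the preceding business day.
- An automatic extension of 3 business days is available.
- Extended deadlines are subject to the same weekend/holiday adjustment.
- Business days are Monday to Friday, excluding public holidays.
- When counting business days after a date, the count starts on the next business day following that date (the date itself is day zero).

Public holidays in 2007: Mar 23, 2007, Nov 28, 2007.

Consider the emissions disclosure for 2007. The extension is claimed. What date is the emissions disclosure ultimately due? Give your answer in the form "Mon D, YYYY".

Start from the fixed due date, Nov 28, 2007.
Because Nov 28, 2007 is a listed holiday, the deadline becomes Nov 27, 2007 (Tuesday).
The 3-business-day extension runs from Nov 27, 2007 to Dec 3, 2007.
Dec 3, 2007 falls on a Monday, which is a business day, so no adjustment is needed.
Deadline: Dec 3, 2007.

Dec 3, 2007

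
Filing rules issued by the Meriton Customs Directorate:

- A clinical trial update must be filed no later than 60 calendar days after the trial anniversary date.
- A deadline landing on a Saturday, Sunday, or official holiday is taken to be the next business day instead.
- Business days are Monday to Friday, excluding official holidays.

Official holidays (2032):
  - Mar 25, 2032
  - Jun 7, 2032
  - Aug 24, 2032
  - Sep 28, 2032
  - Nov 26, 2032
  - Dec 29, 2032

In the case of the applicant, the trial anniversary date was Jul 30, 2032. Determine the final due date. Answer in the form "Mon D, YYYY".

Sep 29, 2032

60 calendar days after Jul 30, 2032 is Sep 28, 2032.
Sep 28, 2032 is a listed holiday; the next business day is Sep 29, 2032 (Wednesday).
So the filing is due Sep 29, 2032.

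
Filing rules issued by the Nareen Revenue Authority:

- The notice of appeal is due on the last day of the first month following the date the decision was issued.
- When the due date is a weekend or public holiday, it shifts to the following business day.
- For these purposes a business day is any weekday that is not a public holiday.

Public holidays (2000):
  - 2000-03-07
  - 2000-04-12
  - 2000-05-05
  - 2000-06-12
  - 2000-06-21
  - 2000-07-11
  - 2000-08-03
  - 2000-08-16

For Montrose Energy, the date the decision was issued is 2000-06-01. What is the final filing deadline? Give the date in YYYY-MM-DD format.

2000-07-31

1 month after 2000-06-01 is July 2000; that month ends on 2000-07-31.
2000-07-31 falls on a Monday, which is a business day, so no adjustment is needed.
So the filing is due 2000-07-31.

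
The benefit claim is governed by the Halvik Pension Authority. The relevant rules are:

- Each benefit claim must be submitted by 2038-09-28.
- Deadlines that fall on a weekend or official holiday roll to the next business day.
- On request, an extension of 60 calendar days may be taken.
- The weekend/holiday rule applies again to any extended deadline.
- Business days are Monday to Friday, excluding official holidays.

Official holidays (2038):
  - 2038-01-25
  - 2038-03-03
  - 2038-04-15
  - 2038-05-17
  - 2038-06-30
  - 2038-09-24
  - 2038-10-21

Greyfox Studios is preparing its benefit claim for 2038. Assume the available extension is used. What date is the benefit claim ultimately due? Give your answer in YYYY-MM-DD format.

2038-11-29

The statutory due date is 2038-09-28.
2038-09-28 is a Tuesday and not a listed holiday, so it stands.
With the 60-day extension, 2038-09-28 becomes 2038-11-27.
2038-11-27 is a Saturday, so it moves to the next business day, 2038-11-29 (Monday).
Deadline: 2038-11-29.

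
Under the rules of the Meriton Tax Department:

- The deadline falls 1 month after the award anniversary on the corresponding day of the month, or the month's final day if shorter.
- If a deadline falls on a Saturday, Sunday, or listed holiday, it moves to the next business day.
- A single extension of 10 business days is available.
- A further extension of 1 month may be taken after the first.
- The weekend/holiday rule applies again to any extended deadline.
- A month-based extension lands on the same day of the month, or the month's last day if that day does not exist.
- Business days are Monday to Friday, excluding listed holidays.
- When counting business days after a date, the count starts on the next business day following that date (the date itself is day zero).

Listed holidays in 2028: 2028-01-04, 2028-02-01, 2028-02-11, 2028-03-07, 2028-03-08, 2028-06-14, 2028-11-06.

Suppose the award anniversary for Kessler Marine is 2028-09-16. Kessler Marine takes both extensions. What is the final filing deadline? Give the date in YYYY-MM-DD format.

1 month from 2028-09-16 is 2028-10-16.
Since 2028-10-16 is a Monday and not a holiday, the date is unchanged.
Applying the 10-business-day extension: 10 business days after 2028-10-16 is 2028-10-30.
2028-10-30 falls on a Monday, which is a business day, so no adjustment is needed.
Add 1 month to 2028-10-30: 2028-11-30.
Since 2028-11-30 is a Thursday and not a holiday, the date is unchanged.
The final due date is 2028-11-30.

2028-11-30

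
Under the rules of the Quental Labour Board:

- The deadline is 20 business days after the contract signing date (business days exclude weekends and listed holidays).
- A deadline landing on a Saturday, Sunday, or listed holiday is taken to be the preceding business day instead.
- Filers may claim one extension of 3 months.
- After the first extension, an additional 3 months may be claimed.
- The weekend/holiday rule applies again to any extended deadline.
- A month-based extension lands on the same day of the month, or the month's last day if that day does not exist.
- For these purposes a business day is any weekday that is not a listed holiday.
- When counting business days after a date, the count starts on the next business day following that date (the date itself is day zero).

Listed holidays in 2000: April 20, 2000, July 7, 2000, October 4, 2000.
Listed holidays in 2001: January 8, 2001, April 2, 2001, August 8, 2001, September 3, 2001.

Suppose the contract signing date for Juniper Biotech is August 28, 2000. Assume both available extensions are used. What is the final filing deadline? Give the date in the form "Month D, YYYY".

March 23, 2001

Starting the day after August 28, 2000 and counting 20 business days lands on September 25, 2000.
September 25, 2000 (Monday) is already a business day.
Applying the 3 months extension: 3 months after September 25, 2000 is December 25, 2000.
December 25, 2000 is a Monday and not a listed holiday, so it stands.
Applying the 3 months extension: 3 months after December 25, 2000 is March 25, 2001.
March 25, 2001 falls on a Sunday. Rolling to the preceding business day gives March 23, 2001, a Friday.
The final due date is March 23, 2001.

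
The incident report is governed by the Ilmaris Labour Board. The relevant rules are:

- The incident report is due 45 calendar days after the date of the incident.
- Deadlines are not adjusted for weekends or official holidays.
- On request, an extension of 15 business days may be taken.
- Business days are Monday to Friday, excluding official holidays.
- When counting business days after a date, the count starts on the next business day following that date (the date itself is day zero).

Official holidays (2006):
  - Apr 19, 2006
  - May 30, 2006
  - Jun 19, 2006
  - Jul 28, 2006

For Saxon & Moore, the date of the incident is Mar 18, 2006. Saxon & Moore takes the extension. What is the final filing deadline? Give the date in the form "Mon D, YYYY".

May 23, 2006

45 calendar days after Mar 18, 2006 is May 2, 2006.
No adjustment is made for weekends or holidays, so May 2, 2006 stands.
Applying the 15-business-day extension: 15 business days after May 2, 2006 is May 23, 2006.
May 23, 2006 is a Tuesday; no weekend or holiday adjustment applies.
The final due date is May 23, 2006.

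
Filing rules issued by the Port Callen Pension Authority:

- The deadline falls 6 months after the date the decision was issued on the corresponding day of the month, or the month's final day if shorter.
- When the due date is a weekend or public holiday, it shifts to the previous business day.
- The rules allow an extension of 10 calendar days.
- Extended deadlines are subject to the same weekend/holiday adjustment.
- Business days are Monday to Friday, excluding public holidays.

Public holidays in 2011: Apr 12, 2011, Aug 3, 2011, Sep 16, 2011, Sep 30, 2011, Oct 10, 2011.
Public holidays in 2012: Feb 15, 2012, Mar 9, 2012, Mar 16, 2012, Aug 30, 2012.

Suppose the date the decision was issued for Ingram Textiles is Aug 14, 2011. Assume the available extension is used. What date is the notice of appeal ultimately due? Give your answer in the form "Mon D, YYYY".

Feb 24, 2012

Moving 6 months forward from Aug 14, 2011 on the corresponding day gives Feb 14, 2012.
Feb 14, 2012 is a Tuesday and not a listed holiday, so it stands.
Add the 10 calendar-day extension to Feb 14, 2012: Feb 24, 2012.
Since Feb 24, 2012 is a Friday and not a holiday, the date is unchanged.
Deadline: Feb 24, 2012.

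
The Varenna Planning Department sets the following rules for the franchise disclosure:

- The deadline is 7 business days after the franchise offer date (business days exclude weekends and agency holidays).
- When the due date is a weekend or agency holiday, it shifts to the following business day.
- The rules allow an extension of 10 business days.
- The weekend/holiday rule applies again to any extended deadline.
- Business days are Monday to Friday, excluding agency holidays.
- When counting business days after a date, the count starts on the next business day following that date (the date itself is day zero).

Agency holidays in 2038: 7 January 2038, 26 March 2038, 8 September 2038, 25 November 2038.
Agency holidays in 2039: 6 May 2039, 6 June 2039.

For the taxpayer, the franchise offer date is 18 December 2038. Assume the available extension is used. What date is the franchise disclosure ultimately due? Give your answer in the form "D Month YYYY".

11 January 2039

Counting 7 business days after 18 December 2038 (skipping weekends and listed holidays) reaches 28 December 2038.
28 December 2038 falls on a Tuesday, which is a business day, so no adjustment is needed.
Counting 10 further business days from 28 December 2038 reaches 11 January 2039.
11 January 2039 (Tuesday) is already a business day.
Final deadline: 11 January 2039.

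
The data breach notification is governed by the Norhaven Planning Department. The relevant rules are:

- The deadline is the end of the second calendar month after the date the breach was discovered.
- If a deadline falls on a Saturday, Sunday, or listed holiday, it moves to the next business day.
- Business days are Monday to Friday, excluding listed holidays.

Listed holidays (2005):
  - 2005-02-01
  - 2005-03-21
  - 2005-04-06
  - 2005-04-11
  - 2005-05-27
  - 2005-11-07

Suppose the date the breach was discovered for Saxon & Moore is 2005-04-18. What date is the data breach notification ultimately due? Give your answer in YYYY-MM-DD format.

The second month after 2005-04-18 is June 2005, whose last day is 2005-06-30.
Since 2005-06-30 is a Thursday and not a holiday, the date is unchanged.
The final due date is 2005-06-30.

2005-06-30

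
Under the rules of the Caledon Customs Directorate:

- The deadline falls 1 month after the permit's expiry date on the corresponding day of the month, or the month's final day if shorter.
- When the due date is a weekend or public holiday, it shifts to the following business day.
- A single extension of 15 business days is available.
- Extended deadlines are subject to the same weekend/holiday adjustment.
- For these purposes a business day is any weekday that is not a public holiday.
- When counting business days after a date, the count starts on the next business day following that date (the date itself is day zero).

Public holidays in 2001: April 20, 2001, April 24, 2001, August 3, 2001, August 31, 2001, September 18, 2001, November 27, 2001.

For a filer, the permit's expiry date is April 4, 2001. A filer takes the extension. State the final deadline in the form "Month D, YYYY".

May 25, 2001

Moving 1 month forward from April 4, 2001 on the corresponding day gives May 4, 2001.
May 4, 2001 falls on a Friday, which is a business day, so no adjustment is needed.
Counting 15 further business days from May 4, 2001 reaches May 25, 2001.
May 25, 2001 falls on a Friday, which is a business day, so no adjustment is needed.
Final deadline: May 25, 2001.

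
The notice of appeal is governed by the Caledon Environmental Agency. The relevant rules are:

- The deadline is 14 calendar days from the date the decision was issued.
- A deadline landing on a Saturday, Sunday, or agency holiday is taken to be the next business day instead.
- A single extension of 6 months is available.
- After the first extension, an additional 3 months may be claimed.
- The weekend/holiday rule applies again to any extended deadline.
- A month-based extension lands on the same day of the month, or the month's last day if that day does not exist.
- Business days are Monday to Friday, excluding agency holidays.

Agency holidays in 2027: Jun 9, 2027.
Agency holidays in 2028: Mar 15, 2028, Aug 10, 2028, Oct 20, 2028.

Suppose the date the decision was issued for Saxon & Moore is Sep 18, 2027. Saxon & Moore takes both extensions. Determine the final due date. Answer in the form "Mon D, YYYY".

14 calendar days after Sep 18, 2027 is Oct 2, 2027.
Oct 2, 2027 is a Saturday, so it moves to the next business day, Oct 4, 2027 (Monday).
Add 6 months to Oct 4, 2027: Apr 4, 2028.
Since Apr 4, 2028 is a Tuesday and not a holiday, the date is unchanged.
Add 3 months to Apr 4, 2028: Jul 4, 2028.
Jul 4, 2028 is a Tuesday and not a listed holiday, so it stands.
Final deadline: Jul 4, 2028.

Jul 4, 2028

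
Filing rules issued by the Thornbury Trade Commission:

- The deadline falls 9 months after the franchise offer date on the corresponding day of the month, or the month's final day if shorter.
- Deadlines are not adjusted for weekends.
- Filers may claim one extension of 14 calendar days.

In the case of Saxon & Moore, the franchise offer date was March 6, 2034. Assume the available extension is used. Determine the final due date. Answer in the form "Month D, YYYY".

December 20, 2034

9 months after March 6, 2034, on the same day of the month, is December 6, 2034.
No adjustment is made for weekends or holidays, so December 6, 2034 stands.
The 14-calendar-day extension moves the deadline from December 6, 2034 to December 20, 2034.
December 20, 2034 is a Wednesday; no weekend or holiday adjustment applies.
Final deadline: December 20, 2034.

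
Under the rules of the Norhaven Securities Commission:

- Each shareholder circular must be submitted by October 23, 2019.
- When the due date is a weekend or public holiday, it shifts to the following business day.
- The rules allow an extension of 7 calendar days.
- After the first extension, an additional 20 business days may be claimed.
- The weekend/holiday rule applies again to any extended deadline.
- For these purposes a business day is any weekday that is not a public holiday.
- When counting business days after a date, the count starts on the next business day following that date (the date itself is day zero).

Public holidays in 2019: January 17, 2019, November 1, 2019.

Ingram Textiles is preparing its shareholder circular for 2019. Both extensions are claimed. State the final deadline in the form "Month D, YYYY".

The stated deadline is October 23, 2019.
Since October 23, 2019 is a Wednesday and not a holiday, the date is unchanged.
Applying the 7-calendar-day extension: October 23, 2019 + 7 days = October 30, 2019.
October 30, 2019 falls on a Wednesday, which is a business day, so no adjustment is needed.
Counting 20 further business days from October 30, 2019 reaches November 28, 2019.
November 28, 2019 (Thursday) is already a business day.
The final due date is November 28, 2019.

November 28, 2019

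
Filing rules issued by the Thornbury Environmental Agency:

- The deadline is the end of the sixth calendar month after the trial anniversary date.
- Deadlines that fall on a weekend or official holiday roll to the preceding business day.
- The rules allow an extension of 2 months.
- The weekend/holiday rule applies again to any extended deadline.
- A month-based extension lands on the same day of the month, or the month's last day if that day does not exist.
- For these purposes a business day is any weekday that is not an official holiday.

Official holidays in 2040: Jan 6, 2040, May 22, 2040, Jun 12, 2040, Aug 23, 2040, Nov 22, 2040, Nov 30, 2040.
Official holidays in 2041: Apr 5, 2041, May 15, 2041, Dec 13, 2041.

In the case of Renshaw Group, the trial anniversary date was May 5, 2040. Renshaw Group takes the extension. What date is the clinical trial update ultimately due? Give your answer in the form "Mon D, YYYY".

Jan 29, 2041

6 months after May 5, 2040 falls in November 2040; the last day of that month is Nov 30, 2040.
Because Nov 30, 2040 is a listed holiday, the deadline becomes Nov 29, 2040 (Thursday).
Add 2 months to Nov 29, 2040: Jan 29, 2041.
Since Jan 29, 2041 is a Tuesday and not a holiday, the date is unchanged.
So the filing is due Jan 29, 2041.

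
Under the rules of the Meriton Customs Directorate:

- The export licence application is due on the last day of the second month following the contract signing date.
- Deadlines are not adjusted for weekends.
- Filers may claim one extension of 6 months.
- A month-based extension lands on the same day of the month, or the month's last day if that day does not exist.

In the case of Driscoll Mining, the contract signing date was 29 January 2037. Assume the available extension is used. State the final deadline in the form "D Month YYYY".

30 September 2037

2 months after 29 January 2037 is March 2037; that month ends on 31 March 2037.
31 March 2037 falls on a Tuesday. The rules make no weekend/holiday allowance, so it remains 31 March 2037.
Add 6 months to 31 March 2037: 30 September 2037 (day 31 does not exist in September, so the month's last day is used).
No adjustment is made for weekends or holidays, so 30 September 2037 stands.
So the filing is due 30 September 2037.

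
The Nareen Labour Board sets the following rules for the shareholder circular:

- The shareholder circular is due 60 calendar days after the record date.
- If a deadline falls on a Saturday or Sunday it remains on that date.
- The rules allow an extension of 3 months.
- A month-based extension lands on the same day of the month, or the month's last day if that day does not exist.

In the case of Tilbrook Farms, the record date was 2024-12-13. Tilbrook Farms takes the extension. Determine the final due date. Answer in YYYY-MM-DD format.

2025-05-11

60 calendar days after 2024-12-13 is 2025-02-11.
2025-02-11 falls on a Tuesday. The rules make no weekend/holiday allowance, so it remains 2025-02-11.
Add 3 months to 2025-02-11: 2025-05-11.
2025-05-11 is a Sunday; no weekend or holiday adjustment applies.
Deadline: 2025-05-11.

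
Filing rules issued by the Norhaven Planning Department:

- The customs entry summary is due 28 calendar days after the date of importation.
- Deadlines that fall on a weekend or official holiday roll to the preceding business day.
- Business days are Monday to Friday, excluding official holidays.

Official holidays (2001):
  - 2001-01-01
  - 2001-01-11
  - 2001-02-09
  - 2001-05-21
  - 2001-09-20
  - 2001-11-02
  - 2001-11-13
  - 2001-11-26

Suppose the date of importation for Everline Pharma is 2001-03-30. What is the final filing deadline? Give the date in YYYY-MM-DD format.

2001-04-27

28 calendar days after 2001-03-30 is 2001-04-27.
2001-04-27 is a Friday and not a listed holiday, so it stands.
The final due date is 2001-04-27.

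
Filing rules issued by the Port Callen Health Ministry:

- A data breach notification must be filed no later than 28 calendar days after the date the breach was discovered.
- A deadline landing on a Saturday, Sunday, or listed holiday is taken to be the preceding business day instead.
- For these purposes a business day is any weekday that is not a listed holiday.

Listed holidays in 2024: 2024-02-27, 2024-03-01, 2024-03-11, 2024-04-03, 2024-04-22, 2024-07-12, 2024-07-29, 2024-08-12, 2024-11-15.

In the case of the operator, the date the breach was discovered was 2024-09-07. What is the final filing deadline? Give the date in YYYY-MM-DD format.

Adding 28 calendar days to 2024-09-07 gives 2024-10-05.
Because 2024-10-05 is a Saturday, the deadline becomes 2024-10-04 (Friday).
The final due date is 2024-10-04.

2024-10-04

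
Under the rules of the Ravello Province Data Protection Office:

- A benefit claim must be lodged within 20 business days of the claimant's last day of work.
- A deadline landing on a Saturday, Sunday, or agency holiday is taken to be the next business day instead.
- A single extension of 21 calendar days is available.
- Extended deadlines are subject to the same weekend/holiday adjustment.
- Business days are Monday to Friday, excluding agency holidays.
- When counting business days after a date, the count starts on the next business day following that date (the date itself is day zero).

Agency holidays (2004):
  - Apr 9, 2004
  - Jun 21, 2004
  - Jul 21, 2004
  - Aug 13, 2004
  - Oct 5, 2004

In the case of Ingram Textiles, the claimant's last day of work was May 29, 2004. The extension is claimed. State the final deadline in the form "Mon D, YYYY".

Jul 19, 2004

Counting 20 business days after May 29, 2004 (skipping weekends and listed holidays) reaches Jun 28, 2004.
Jun 28, 2004 (Monday) is already a business day.
Add the 21 calendar-day extension to Jun 28, 2004: Jul 19, 2004.
Since Jul 19, 2004 is a Monday and not a holiday, the date is unchanged.
The final due date is Jul 19, 2004.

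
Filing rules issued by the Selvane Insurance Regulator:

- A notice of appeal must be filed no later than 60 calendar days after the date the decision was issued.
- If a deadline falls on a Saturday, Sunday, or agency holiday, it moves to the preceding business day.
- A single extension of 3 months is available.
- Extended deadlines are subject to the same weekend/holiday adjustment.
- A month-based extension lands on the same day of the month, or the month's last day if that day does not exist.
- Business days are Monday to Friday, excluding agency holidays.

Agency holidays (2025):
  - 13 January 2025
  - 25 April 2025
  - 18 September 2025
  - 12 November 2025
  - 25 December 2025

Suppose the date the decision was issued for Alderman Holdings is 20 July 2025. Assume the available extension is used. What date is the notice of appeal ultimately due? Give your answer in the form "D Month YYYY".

From 20 July 2025, 60 calendar days later is 18 September 2025.
18 September 2025 is a listed holiday, so it moves to the preceding business day, 17 September 2025 (Wednesday).
Applying the 3 months extension: 3 months after 17 September 2025 is 17 December 2025.
17 December 2025 is a Wednesday and not a listed holiday, so it stands.
Deadline: 17 December 2025.

17 December 2025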